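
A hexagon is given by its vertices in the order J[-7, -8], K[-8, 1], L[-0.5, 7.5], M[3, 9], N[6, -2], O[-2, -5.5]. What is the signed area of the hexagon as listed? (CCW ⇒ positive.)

-138.5

Σ = (-71) + (-59.5) + (-27) + (-60) + (-37) + (-22.5) = -277
Signed area = Σ/2 = -138.5 (negative ⇒ clockwise traversal).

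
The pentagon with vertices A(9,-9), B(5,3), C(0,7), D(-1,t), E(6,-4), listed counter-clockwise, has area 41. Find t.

Write out the shoelace sum; only the two edges meeting at D involve t:
2·Area = [(0·t − (-1)·7) + ((-1)·(-4) − 6·t)] + 89
       = -6·t + 100 = 82
⇒ t = 3.

3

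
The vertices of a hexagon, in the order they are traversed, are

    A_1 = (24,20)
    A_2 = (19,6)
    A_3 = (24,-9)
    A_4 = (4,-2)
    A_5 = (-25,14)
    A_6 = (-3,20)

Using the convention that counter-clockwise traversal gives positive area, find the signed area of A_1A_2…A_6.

A_1→A_2: (24)(6) − (19)(20) = -236
A_2→A_3: (19)(-9) − (24)(6) = -315
A_3→A_4: (24)(-2) − (4)(-9) = -12
A_4→A_5: (4)(14) − (-25)(-2) = 6
A_5→A_6: (-25)(20) − (-3)(14) = -458
A_6→A_1: (-3)(20) − (24)(20) = -540
Σ = -1555
Signed area = Σ/2 = -777.5 (negative ⇒ clockwise traversal).

-777.5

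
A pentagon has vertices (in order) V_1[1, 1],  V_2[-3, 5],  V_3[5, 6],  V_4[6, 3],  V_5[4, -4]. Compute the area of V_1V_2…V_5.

42

V_1→V_2: (1)(5) − (-3)(1) = 8
V_2→V_3: (-3)(6) − (5)(5) = -43
V_3→V_4: (5)(3) − (6)(6) = -21
V_4→V_5: (6)(-4) − (4)(3) = -36
V_5→V_1: (4)(1) − (1)(-4) = 8
Σ = -84
Area = |Σ|/2 = 42.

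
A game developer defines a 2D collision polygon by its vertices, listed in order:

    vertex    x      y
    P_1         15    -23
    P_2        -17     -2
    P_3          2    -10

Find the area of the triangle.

Apply the shoelace (surveyor's) formula: 2A = Σ (x_i·y_{i+1} − x_{i+1}·y_i), indices taken mod 3.
Σ = (-421) + (174) + (104) = -143
Area = |Σ|/2 = 71.5.

71.5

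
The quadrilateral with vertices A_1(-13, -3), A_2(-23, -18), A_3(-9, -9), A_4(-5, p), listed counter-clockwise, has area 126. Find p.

18

Write out the shoelace sum; only the two edges meeting at A_4 involve p:
2·Area = [((-9)·p − (-5)·(-9)) + ((-5)·(-3) − (-13)·p)] + 210
       = 4·p + 180 = 252
⇒ p = 18.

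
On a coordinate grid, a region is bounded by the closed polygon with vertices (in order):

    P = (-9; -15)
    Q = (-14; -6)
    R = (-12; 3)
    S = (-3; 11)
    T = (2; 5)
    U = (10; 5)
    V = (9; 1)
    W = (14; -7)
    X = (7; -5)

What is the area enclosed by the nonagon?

Apply the shoelace formula: 2A = Σ (x_i·y_{i+1} − x_{i+1}·y_i), indices taken mod 9.
Σ = (-156) + (-114) + (-123) + (-37) + (-40) + (-35) + (-77) + (-21) + (-150) = -753
Area = |Σ|/2 = 376.5.

376.5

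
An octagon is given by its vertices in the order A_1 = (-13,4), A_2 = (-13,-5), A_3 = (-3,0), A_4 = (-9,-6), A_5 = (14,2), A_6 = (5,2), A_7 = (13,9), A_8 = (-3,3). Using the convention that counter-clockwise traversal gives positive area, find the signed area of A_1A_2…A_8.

158

Apply the surveyor's formula: 2A = Σ (x_i·y_{i+1} − x_{i+1}·y_i), indices taken mod 8.
A_1→A_2: (-13)(-5) − (-13)(4) = 117
A_2→A_3: (-13)(0) − (-3)(-5) = -15
A_3→A_4: (-3)(-6) − (-9)(0) = 18
A_4→A_5: (-9)(2) − (14)(-6) = 66
A_5→A_6: (14)(2) − (5)(2) = 18
A_6→A_7: (5)(9) − (13)(2) = 19
A_7→A_8: (13)(3) − (-3)(9) = 66
A_8→A_1: (-3)(4) − (-13)(3) = 27
Σ = 316
Signed area = Σ/2 = 158 (positive ⇒ counter-clockwise traversal).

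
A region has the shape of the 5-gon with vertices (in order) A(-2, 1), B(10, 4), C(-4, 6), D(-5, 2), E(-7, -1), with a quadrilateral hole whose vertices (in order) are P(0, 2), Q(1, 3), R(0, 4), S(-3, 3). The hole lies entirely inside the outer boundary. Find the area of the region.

Outer boundary:
Apply the shoelace (surveyor's) formula: 2A = Σ (x_i·y_{i+1} − x_{i+1}·y_i), indices taken mod 5.
Cross-terms: -18, 76, 22, 19, -9  ⇒  Σ = 90
Area = |Σ|/2 = 45.
Hole:
Σ = (-2) + (4) + (12) + (-6) = 8
Area = |Σ|/2 = 4.
Net area = 45 − 4 = 41.

41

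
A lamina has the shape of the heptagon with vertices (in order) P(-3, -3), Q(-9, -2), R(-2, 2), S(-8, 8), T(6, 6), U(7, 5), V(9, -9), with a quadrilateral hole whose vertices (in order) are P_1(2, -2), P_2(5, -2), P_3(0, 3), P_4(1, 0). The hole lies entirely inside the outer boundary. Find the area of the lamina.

Outer boundary:
Cross-terms: -21, -22, 0, -96, -12, -108, -54  ⇒  Σ = -313
Area = |Σ|/2 = 156.5.
Hole:
Apply Gauss's area formula: 2A = Σ (x_i·y_{i+1} − x_{i+1}·y_i), indices taken mod 4.
Σ = (6) + (15) + (-3) + (-2) = 16
Area = |Σ|/2 = 8.
Net area = 156.5 − 8 = 148.5.

148.5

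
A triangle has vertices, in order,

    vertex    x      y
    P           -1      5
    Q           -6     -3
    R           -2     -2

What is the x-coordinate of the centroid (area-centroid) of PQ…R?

Apply the shoelace (surveyor's) formula. First the cross-terms c_i = x_i·y_{i+1} − x_{i+1}·y_i:
  33, 6, -12  ⇒  2A = 27, A = 13.5.
Then Σ (x_i + x_{i+1})·c_i = -243, so x̄ = -243 / (6·13.5) = -3.

-3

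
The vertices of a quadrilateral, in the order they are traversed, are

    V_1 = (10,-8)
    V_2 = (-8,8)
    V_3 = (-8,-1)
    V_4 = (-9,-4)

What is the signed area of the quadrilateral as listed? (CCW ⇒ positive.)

Apply the surveyor's formula: 2A = Σ (x_i·y_{i+1} − x_{i+1}·y_i), indices taken mod 4.
Cross-terms: 16, 72, 23, 112  ⇒  Σ = 223
Signed area = Σ/2 = 111.5 (positive ⇒ counter-clockwise traversal).

111.5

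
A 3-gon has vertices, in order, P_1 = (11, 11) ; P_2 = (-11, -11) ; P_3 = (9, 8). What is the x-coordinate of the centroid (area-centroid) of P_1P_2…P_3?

Apply the shoelace (surveyor's) formula. First the cross-terms c_i = x_i·y_{i+1} − x_{i+1}·y_i:
  0, 11, 11  ⇒  2A = 22, A = 11.
Then Σ (x_i + x_{i+1})·c_i = 198, so x̄ = 198 / (6·11) = 3.

3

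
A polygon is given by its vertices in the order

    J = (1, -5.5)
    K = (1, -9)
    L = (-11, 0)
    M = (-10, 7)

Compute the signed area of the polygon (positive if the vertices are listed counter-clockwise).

Apply the shoelace formula: 2A = Σ (x_i·y_{i+1} − x_{i+1}·y_i), indices taken mod 4.
Σ = (-3.5) + (-99) + (-77) + (48) = -131.5
Signed area = Σ/2 = -65.75 (negative ⇒ clockwise traversal).

-65.75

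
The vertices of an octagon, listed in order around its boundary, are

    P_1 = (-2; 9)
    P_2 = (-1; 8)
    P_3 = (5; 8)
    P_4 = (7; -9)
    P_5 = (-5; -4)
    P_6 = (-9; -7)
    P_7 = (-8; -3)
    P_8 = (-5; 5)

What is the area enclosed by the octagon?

Σ = (-7) + (-48) + (-101) + (-73) + (-1) + (-29) + (-55) + (-35) = -349
Area = |Σ|/2 = 174.5.

174.5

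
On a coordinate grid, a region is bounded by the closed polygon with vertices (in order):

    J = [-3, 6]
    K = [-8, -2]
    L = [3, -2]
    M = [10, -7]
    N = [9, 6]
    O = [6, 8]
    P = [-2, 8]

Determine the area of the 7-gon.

Apply the surveyor's formula: 2A = Σ (x_i·y_{i+1} − x_{i+1}·y_i), indices taken mod 7.
Σ = (54) + (22) + (-1) + (123) + (36) + (64) + (12) = 310
Area = |Σ|/2 = 155.

155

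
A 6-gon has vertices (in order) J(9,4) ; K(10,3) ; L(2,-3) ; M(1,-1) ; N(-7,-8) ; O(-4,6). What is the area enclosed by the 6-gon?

103.5

Cross-terms: -13, -36, 1, -15, -74, -70  ⇒  Σ = -207
Area = |Σ|/2 = 103.5.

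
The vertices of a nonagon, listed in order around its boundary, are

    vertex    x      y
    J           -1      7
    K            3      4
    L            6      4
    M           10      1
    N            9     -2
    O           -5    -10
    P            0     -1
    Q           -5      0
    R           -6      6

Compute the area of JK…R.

Apply the shoelace (surveyor's) formula: 2A = Σ (x_i·y_{i+1} − x_{i+1}·y_i), indices taken mod 9.
Σ = (-25) + (-12) + (-34) + (-29) + (-100) + (5) + (-5) + (-30) + (-36) = -266
Area = |Σ|/2 = 133.

133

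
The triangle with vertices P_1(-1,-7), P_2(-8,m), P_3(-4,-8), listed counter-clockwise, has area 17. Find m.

The doubled signed area Σ (x_i y_{i+1} − x_{i+1} y_i) is linear in m.
With m=0 it equals 28; the coefficient of m is 3 (from the two edges through P_2).
So 3·m + 28 = 2·17 = 34 ⇒ m = 2.

2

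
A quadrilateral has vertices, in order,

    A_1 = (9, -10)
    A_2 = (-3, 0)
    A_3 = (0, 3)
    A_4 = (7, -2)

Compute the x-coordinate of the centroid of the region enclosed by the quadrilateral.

283/84

Apply Gauss's area formula. First the cross-terms c_i = x_i·y_{i+1} − x_{i+1}·y_i:
  -30, -9, -21, -52  ⇒  2A = -112, A = -56.
Then Σ (x_i + x_{i+1})·c_i = -1132, so x̄ = -1132 / (6·(-56)) = 283/84.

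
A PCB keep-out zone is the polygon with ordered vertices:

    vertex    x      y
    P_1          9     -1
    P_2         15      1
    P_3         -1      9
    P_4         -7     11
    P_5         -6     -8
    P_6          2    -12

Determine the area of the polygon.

Apply the surveyor's formula: 2A = Σ (x_i·y_{i+1} − x_{i+1}·y_i), indices taken mod 6.
Σ = (24) + (136) + (52) + (122) + (88) + (106) = 528
Area = |Σ|/2 = 264.

264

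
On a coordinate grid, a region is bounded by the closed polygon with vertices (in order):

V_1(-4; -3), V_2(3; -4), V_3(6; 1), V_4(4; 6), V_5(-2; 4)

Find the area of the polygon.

V_1→V_2: (-4)(-4) − (3)(-3) = 25
V_2→V_3: (3)(1) − (6)(-4) = 27
V_3→V_4: (6)(6) − (4)(1) = 32
V_4→V_5: (4)(4) − (-2)(6) = 28
V_5→V_1: (-2)(-3) − (-4)(4) = 22
Σ = 134
Area = |Σ|/2 = 67.

67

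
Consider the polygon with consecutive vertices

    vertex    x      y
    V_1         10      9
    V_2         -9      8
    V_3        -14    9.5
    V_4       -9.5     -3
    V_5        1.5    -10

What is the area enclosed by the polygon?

Cross-terms: 161, 26.5, 132.25, 99.5, 113.5  ⇒  Σ = 532.75
Area = |Σ|/2 = 266.375.

266.375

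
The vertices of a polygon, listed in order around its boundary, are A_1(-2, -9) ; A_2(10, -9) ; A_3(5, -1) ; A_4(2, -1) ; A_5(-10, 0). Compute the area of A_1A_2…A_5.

Cross-terms: 108, 35, -3, -10, 90  ⇒  Σ = 220
Area = |Σ|/2 = 110.

110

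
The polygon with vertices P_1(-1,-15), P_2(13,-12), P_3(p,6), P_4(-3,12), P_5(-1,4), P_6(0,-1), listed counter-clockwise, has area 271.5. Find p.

10

The doubled signed area Σ (x_i y_{i+1} − x_{i+1} y_i) is linear in p.
With p=0 it equals 303; the coefficient of p is 24 (from the two edges through P_3).
So 24·p + 303 = 2·271.5 = 543 ⇒ p = 10.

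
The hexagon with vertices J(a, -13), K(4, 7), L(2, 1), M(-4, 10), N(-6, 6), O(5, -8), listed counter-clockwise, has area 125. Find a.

13

Write out the shoelace sum; only the two edges meeting at J involve a:
2·Area = [(5·(-13) − a·(-8)) + (a·7 − 4·(-13))] + 68
       = 15·a + 55 = 250
⇒ a = 13.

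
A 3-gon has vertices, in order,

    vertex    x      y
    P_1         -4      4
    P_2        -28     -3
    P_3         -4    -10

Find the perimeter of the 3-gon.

|P_1P_2| = √((-24)² + (-7)²) = √625 = 25
|P_2P_3| = √((24)² + (-7)²) = √625 = 25
|P_3P_1| = √((0)² + (14)²) = √196 = 14
Perimeter = 25 + 25 + 14 = 64.

64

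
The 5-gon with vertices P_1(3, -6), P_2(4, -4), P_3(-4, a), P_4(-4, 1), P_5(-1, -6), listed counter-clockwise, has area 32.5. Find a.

The doubled signed area Σ (x_i y_{i+1} − x_{i+1} y_i) is linear in a.
With a=0 it equals 41; the coefficient of a is 8 (from the two edges through P_3).
So 8·a + 41 = 2·32.5 = 65 ⇒ a = 3.

3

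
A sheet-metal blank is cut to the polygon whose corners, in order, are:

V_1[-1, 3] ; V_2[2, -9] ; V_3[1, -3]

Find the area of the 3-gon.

Apply the shoelace (surveyor's) formula: 2A = Σ (x_i·y_{i+1} − x_{i+1}·y_i), indices taken mod 3.
V_1→V_2: (-1)(-9) − (2)(3) = 3
V_2→V_3: (2)(-3) − (1)(-9) = 3
V_3→V_1: (1)(3) − (-1)(-3) = 0
Σ = 6
Area = |Σ|/2 = 3.

3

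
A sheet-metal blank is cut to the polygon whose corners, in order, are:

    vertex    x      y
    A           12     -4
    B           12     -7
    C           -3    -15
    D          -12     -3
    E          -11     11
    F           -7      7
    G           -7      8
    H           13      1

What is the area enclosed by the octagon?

377.5

Apply the surveyor's formula: 2A = Σ (x_i·y_{i+1} − x_{i+1}·y_i), indices taken mod 8.
Σ = (-36) + (-201) + (-171) + (-165) + (0) + (-7) + (-111) + (-64) = -755
Area = |Σ|/2 = 377.5.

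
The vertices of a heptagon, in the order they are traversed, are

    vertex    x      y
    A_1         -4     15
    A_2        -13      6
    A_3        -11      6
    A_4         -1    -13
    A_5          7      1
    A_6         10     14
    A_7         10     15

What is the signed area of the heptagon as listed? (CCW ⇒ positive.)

Apply Gauss's area formula: 2A = Σ (x_i·y_{i+1} − x_{i+1}·y_i), indices taken mod 7.
Cross-terms: 171, -12, 149, 90, 88, 10, 210  ⇒  Σ = 706
Signed area = Σ/2 = 353 (positive ⇒ counter-clockwise traversal).

353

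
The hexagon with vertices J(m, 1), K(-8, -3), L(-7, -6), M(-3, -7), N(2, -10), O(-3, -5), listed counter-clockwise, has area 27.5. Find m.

-6

The doubled signed area Σ (x_i y_{i+1} − x_{i+1} y_i) is linear in m.
With m=0 it equals 67; the coefficient of m is 2 (from the two edges through J).
So 2·m + 67 = 2·27.5 = 55 ⇒ m = -6.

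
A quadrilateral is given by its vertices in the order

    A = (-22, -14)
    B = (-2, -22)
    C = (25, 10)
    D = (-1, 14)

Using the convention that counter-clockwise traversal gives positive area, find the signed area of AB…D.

834

Apply the surveyor's formula: 2A = Σ (x_i·y_{i+1} − x_{i+1}·y_i), indices taken mod 4.
A→B: (-22)(-22) − (-2)(-14) = 456
B→C: (-2)(10) − (25)(-22) = 530
C→D: (25)(14) − (-1)(10) = 360
D→A: (-1)(-14) − (-22)(14) = 322
Σ = 1668
Signed area = Σ/2 = 834 (positive ⇒ counter-clockwise traversal).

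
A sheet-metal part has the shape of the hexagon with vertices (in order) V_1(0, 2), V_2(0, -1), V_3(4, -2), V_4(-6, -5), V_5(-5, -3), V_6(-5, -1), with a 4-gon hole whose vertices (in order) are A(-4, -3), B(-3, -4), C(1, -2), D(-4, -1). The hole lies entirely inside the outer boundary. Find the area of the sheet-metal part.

Outer boundary:
V_1→V_2: (0)(-1) − (0)(2) = 0
V_2→V_3: (0)(-2) − (4)(-1) = 4
V_3→V_4: (4)(-5) − (-6)(-2) = -32
V_4→V_5: (-6)(-3) − (-5)(-5) = -7
V_5→V_6: (-5)(-1) − (-5)(-3) = -10
V_6→V_1: (-5)(2) − (0)(-1) = -10
Σ = -55
Area = |Σ|/2 = 27.5.
Hole:
Σ = (7) + (10) + (-9) + (8) = 16
Area = |Σ|/2 = 8.
Net area = 27.5 − 8 = 19.5.

19.5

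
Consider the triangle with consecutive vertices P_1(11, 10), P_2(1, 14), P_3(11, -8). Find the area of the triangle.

P_1→P_2: (11)(14) − (1)(10) = 144
P_2→P_3: (1)(-8) − (11)(14) = -162
P_3→P_1: (11)(10) − (11)(-8) = 198
Σ = 180
Area = |Σ|/2 = 90.

90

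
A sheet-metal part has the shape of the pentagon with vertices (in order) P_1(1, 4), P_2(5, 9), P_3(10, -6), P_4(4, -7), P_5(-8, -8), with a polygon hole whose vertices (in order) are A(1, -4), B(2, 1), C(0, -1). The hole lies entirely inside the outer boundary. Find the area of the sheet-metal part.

140.5

Outer boundary:
P_1→P_2: (1)(9) − (5)(4) = -11
P_2→P_3: (5)(-6) − (10)(9) = -120
P_3→P_4: (10)(-7) − (4)(-6) = -46
P_4→P_5: (4)(-8) − (-8)(-7) = -88
P_5→P_1: (-8)(4) − (1)(-8) = -24
Σ = -289
Area = |Σ|/2 = 144.5.
Hole:
Apply the surveyor's formula: 2A = Σ (x_i·y_{i+1} − x_{i+1}·y_i), indices taken mod 3.
A→B: (1)(1) − (2)(-4) = 9
B→C: (2)(-1) − (0)(1) = -2
C→A: (0)(-4) − (1)(-1) = 1
Σ = 8
Area = |Σ|/2 = 4.
Net area = 144.5 − 4 = 140.5.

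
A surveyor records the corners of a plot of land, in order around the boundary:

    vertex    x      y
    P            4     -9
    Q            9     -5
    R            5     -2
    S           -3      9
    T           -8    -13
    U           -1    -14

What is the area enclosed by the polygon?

191

Apply Gauss's area formula: 2A = Σ (x_i·y_{i+1} − x_{i+1}·y_i), indices taken mod 6.
Cross-terms: 61, 7, 39, 111, 99, 65  ⇒  Σ = 382
Area = |Σ|/2 = 191.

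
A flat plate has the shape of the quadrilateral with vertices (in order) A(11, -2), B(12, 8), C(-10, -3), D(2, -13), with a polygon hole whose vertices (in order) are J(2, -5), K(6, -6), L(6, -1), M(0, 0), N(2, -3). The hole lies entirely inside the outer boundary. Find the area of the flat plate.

193.5

Outer boundary:
Σ = (112) + (44) + (136) + (139) = 431
Area = |Σ|/2 = 215.5.
Hole:
Apply the shoelace formula: 2A = Σ (x_i·y_{i+1} − x_{i+1}·y_i), indices taken mod 5.
Cross-terms: 18, 30, 0, 0, -4  ⇒  Σ = 44
Area = |Σ|/2 = 22.
Net area = 215.5 − 22 = 193.5.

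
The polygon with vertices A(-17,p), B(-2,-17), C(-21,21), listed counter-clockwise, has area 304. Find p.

The doubled signed area Σ (x_i y_{i+1} − x_{i+1} y_i) is linear in p.
With p=0 it equals 247; the coefficient of p is -19 (from the two edges through A).
So -19·p + 247 = 2·304 = 608 ⇒ p = -19.

-19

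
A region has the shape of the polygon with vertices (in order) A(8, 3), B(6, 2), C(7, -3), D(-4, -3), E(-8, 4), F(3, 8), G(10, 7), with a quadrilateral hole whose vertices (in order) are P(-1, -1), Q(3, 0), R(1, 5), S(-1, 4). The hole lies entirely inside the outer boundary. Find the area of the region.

Outer boundary:
Apply the shoelace formula: 2A = Σ (x_i·y_{i+1} − x_{i+1}·y_i), indices taken mod 7.
Σ = (-2) + (-32) + (-33) + (-40) + (-76) + (-59) + (-26) = -268
Area = |Σ|/2 = 134.
Hole:
Apply the shoelace formula: 2A = Σ (x_i·y_{i+1} − x_{i+1}·y_i), indices taken mod 4.
Σ = (3) + (15) + (9) + (5) = 32
Area = |Σ|/2 = 16.
Net area = 134 − 16 = 118.

118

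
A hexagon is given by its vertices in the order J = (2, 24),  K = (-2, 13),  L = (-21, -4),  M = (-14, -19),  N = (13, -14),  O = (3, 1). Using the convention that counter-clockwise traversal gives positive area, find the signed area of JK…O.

633

Σ = (74) + (281) + (343) + (443) + (55) + (70) = 1266
Signed area = Σ/2 = 633 (positive ⇒ counter-clockwise traversal).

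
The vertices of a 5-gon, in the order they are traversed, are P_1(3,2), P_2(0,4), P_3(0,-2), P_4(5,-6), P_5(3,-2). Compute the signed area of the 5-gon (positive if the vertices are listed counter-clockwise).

Apply the shoelace formula: 2A = Σ (x_i·y_{i+1} − x_{i+1}·y_i), indices taken mod 5.
P_1→P_2: (3)(4) − (0)(2) = 12
P_2→P_3: (0)(-2) − (0)(4) = 0
P_3→P_4: (0)(-6) − (5)(-2) = 10
P_4→P_5: (5)(-2) − (3)(-6) = 8
P_5→P_1: (3)(2) − (3)(-2) = 12
Σ = 42
Signed area = Σ/2 = 21 (positive ⇒ counter-clockwise traversal).

21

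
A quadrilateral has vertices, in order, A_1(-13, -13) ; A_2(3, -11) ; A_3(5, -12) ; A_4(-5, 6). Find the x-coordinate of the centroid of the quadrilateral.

-707/157

Apply Gauss's area formula. First the cross-terms c_i = x_i·y_{i+1} − x_{i+1}·y_i:
  182, 19, -30, 143  ⇒  2A = 314, A = 157.
Then Σ (x_i + x_{i+1})·c_i = -4242, so x̄ = -4242 / (6·157) = -707/157.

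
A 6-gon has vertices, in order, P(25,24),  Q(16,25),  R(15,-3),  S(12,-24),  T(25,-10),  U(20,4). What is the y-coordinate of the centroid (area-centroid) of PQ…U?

419/218

Apply Gauss's area formula. First the cross-terms c_i = x_i·y_{i+1} − x_{i+1}·y_i:
  241, -423, -324, 480, 300, 380  ⇒  2A = 654, A = 327.
Then Σ (y_i + y_{i+1})·c_i = 3771, so ȳ = 3771 / (6·327) = 419/218.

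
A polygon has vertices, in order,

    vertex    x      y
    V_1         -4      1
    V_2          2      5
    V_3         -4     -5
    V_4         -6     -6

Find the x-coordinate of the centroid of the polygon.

Apply the surveyor's formula. First the cross-terms c_i = x_i·y_{i+1} − x_{i+1}·y_i:
  -22, 10, -6, -30  ⇒  2A = -48, A = -24.
Then Σ (x_i + x_{i+1})·c_i = 384, so x̄ = 384 / (6·(-24)) = -8/3.

-8/3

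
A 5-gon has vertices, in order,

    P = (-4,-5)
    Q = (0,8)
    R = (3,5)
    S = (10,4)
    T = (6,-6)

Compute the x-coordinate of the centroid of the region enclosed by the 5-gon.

Apply Gauss's area formula. First the cross-terms c_i = x_i·y_{i+1} − x_{i+1}·y_i:
  -32, -24, -38, -84, -54  ⇒  2A = -232, A = -116.
Then Σ (x_i + x_{i+1})·c_i = -1890, so x̄ = -1890 / (6·(-116)) = 315/116.

315/116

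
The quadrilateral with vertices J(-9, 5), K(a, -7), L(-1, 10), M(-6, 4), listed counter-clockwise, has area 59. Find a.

0

Write out the shoelace sum; only the two edges meeting at K involve a:
2·Area = [((-9)·(-7) − a·5) + (a·10 − (-1)·(-7))] + 62
       = 5·a + 118 = 118
⇒ a = 0.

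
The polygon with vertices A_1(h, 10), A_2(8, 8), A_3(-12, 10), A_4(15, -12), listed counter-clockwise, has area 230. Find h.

11

Write out the shoelace sum; only the two edges meeting at A_1 involve h:
2·Area = [(15·10 − h·(-12)) + (h·8 − 8·10)] + 170
       = 20·h + 240 = 460
⇒ h = 11.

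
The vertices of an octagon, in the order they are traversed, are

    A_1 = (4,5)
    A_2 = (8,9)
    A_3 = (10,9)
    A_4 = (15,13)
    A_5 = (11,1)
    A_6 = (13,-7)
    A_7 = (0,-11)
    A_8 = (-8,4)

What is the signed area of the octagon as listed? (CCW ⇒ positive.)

Σ = (-4) + (-18) + (-5) + (-128) + (-90) + (-143) + (-88) + (-56) = -532
Signed area = Σ/2 = -266 (negative ⇒ clockwise traversal).

-266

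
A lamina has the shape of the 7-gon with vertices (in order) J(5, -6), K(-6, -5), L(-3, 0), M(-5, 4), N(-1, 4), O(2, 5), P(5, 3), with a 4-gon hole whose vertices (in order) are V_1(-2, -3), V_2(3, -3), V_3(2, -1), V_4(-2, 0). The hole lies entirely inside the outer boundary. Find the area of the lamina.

79.5

Outer boundary:
Apply the surveyor's formula: 2A = Σ (x_i·y_{i+1} − x_{i+1}·y_i), indices taken mod 7.
J→K: (5)(-5) − (-6)(-6) = -61
K→L: (-6)(0) − (-3)(-5) = -15
L→M: (-3)(4) − (-5)(0) = -12
M→N: (-5)(4) − (-1)(4) = -16
N→O: (-1)(5) − (2)(4) = -13
O→P: (2)(3) − (5)(5) = -19
P→J: (5)(-6) − (5)(3) = -45
Σ = -181
Area = |Σ|/2 = 90.5.
Hole:
Apply Gauss's area formula: 2A = Σ (x_i·y_{i+1} − x_{i+1}·y_i), indices taken mod 4.
V_1→V_2: (-2)(-3) − (3)(-3) = 15
V_2→V_3: (3)(-1) − (2)(-3) = 3
V_3→V_4: (2)(0) − (-2)(-1) = -2
V_4→V_1: (-2)(-3) − (-2)(0) = 6
Σ = 22
Area = |Σ|/2 = 11.
Net area = 90.5 − 11 = 79.5.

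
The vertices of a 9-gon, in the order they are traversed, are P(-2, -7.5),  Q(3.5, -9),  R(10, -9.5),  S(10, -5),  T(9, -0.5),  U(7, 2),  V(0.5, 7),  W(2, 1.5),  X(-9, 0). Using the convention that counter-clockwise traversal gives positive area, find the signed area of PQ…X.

161.625

Apply Gauss's area formula: 2A = Σ (x_i·y_{i+1} − x_{i+1}·y_i), indices taken mod 9.
P→Q: (-2)(-9) − (3.5)(-7.5) = 44.25
Q→R: (3.5)(-9.5) − (10)(-9) = 56.75
R→S: (10)(-5) − (10)(-9.5) = 45
S→T: (10)(-0.5) − (9)(-5) = 40
T→U: (9)(2) − (7)(-0.5) = 21.5
U→V: (7)(7) − (0.5)(2) = 48
V→W: (0.5)(1.5) − (2)(7) = -13.25
W→X: (2)(0) − (-9)(1.5) = 13.5
X→P: (-9)(-7.5) − (-2)(0) = 67.5
Σ = 323.25
Signed area = Σ/2 = 161.625 (positive ⇒ counter-clockwise traversal).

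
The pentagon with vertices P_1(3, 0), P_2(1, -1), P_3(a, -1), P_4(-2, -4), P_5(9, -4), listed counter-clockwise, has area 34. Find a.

-6

The doubled signed area Σ (x_i y_{i+1} − x_{i+1} y_i) is linear in a.
With a=0 it equals 50; the coefficient of a is -3 (from the two edges through P_3).
So -3·a + 50 = 2·34 = 68 ⇒ a = -6.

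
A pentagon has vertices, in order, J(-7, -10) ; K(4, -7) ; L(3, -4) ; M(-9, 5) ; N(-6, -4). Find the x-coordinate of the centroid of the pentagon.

Apply Gauss's area formula. First the cross-terms c_i = x_i·y_{i+1} − x_{i+1}·y_i:
  89, 5, -21, 66, 32  ⇒  2A = 171, A = 85.5.
Then Σ (x_i + x_{i+1})·c_i = -1512, so x̄ = -1512 / (6·85.5) = -56/19.

-56/19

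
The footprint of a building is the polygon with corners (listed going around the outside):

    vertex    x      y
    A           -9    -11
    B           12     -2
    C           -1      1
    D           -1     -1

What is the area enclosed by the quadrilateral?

Apply the shoelace (surveyor's) formula: 2A = Σ (x_i·y_{i+1} − x_{i+1}·y_i), indices taken mod 4.
Cross-terms: 150, 10, 2, 2  ⇒  Σ = 164
Area = |Σ|/2 = 82.

82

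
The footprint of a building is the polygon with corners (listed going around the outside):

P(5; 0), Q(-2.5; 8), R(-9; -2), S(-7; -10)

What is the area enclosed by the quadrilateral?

121.5

Apply Gauss's area formula: 2A = Σ (x_i·y_{i+1} − x_{i+1}·y_i), indices taken mod 4.
Σ = (40) + (77) + (76) + (50) = 243
Area = |Σ|/2 = 121.5.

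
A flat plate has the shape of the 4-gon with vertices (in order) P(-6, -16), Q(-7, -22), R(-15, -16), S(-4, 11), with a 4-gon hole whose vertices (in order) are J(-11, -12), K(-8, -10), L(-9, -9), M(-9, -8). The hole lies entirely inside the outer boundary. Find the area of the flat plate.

Outer boundary:
Σ = (20) + (-218) + (-229) + (130) = -297
Area = |Σ|/2 = 148.5.
Hole:
Σ = (14) + (-18) + (-9) + (20) = 7
Area = |Σ|/2 = 3.5.
Net area = 148.5 − 3.5 = 145.

145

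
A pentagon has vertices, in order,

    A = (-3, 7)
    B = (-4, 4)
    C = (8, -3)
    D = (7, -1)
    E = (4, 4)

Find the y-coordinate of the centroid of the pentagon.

640/243

Apply the surveyor's formula. First the cross-terms c_i = x_i·y_{i+1} − x_{i+1}·y_i:
  16, -20, 13, 32, 40  ⇒  2A = 81, A = 40.5.
Then Σ (y_i + y_{i+1})·c_i = 640, so ȳ = 640 / (6·40.5) = 640/243.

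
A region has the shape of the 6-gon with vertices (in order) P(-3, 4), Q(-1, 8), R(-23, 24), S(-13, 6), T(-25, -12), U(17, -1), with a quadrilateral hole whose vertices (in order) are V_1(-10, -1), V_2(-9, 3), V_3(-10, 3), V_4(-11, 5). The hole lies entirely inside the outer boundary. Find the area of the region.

Outer boundary:
Apply the surveyor's formula: 2A = Σ (x_i·y_{i+1} − x_{i+1}·y_i), indices taken mod 6.
Σ = (-20) + (160) + (174) + (306) + (229) + (65) = 914
Area = |Σ|/2 = 457.
Hole:
Σ = (-39) + (3) + (-17) + (61) = 8
Area = |Σ|/2 = 4.
Net area = 457 − 4 = 453.

453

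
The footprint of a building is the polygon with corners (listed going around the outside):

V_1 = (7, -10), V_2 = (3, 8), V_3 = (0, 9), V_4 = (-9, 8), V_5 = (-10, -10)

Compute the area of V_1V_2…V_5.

Apply the shoelace formula: 2A = Σ (x_i·y_{i+1} − x_{i+1}·y_i), indices taken mod 5.
Σ = (86) + (27) + (81) + (170) + (170) = 534
Area = |Σ|/2 = 267.

267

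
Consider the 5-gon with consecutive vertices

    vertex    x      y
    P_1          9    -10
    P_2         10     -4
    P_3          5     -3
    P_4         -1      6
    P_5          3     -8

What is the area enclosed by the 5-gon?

56.5

P_1→P_2: (9)(-4) − (10)(-10) = 64
P_2→P_3: (10)(-3) − (5)(-4) = -10
P_3→P_4: (5)(6) − (-1)(-3) = 27
P_4→P_5: (-1)(-8) − (3)(6) = -10
P_5→P_1: (3)(-10) − (9)(-8) = 42
Σ = 113
Area = |Σ|/2 = 56.5.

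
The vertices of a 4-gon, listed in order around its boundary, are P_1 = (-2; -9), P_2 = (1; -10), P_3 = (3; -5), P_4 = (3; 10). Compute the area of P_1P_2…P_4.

Cross-terms: 29, 25, 45, -7  ⇒  Σ = 92
Area = |Σ|/2 = 46.

46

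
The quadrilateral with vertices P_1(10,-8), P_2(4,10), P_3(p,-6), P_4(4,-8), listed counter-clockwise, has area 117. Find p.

The doubled signed area Σ (x_i y_{i+1} − x_{i+1} y_i) is linear in p.
With p=0 it equals 180; the coefficient of p is -18 (from the two edges through P_3).
So -18·p + 180 = 2·117 = 234 ⇒ p = -3.

-3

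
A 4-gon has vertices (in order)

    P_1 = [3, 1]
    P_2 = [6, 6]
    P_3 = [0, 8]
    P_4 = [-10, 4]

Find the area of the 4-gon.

59

Apply the shoelace formula: 2A = Σ (x_i·y_{i+1} − x_{i+1}·y_i), indices taken mod 4.
P_1→P_2: (3)(6) − (6)(1) = 12
P_2→P_3: (6)(8) − (0)(6) = 48
P_3→P_4: (0)(4) − (-10)(8) = 80
P_4→P_1: (-10)(1) − (3)(4) = -22
Σ = 118
Area = |Σ|/2 = 59.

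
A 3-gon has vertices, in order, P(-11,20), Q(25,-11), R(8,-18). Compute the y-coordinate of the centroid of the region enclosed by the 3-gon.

-3

Apply Gauss's area formula. First the cross-terms c_i = x_i·y_{i+1} − x_{i+1}·y_i:
  -379, -362, -38  ⇒  2A = -779, A = -389.5.
Then Σ (y_i + y_{i+1})·c_i = 7011, so ȳ = 7011 / (6·(-389.5)) = -3.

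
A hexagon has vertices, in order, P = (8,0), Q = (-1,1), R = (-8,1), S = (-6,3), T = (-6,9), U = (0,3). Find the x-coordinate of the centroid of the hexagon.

Apply the shoelace formula. First the cross-terms c_i = x_i·y_{i+1} − x_{i+1}·y_i:
  8, 7, -18, -36, -18, -24  ⇒  2A = -81, A = -40.5.
Then Σ (x_i + x_{i+1})·c_i = 593, so x̄ = 593 / (6·(-40.5)) = -593/243.

-593/243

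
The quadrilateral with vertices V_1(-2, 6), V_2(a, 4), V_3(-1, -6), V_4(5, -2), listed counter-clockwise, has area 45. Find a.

-3

The doubled signed area Σ (x_i y_{i+1} − x_{i+1} y_i) is linear in a.
With a=0 it equals 54; the coefficient of a is -12 (from the two edges through V_2).
So -12·a + 54 = 2·45 = 90 ⇒ a = -3.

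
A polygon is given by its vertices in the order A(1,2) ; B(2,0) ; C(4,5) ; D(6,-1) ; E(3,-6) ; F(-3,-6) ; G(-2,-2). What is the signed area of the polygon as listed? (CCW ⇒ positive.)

-52.5

Cross-terms: -4, 10, -34, -33, -36, -6, -2  ⇒  Σ = -105
Signed area = Σ/2 = -52.5 (negative ⇒ clockwise traversal).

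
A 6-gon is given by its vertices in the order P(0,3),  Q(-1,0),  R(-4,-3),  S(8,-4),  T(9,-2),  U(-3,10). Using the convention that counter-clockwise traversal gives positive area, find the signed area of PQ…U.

70.5

Apply the surveyor's formula: 2A = Σ (x_i·y_{i+1} − x_{i+1}·y_i), indices taken mod 6.
Σ = (3) + (3) + (40) + (20) + (84) + (-9) = 141
Signed area = Σ/2 = 70.5 (positive ⇒ counter-clockwise traversal).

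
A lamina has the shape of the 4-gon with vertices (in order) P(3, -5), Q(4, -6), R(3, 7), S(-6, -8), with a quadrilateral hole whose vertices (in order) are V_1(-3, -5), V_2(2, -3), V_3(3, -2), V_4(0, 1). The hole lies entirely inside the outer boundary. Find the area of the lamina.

Outer boundary:
Apply the surveyor's formula: 2A = Σ (x_i·y_{i+1} − x_{i+1}·y_i), indices taken mod 4.
Cross-terms: 2, 46, 18, 54  ⇒  Σ = 120
Area = |Σ|/2 = 60.
Hole:
Apply the shoelace (surveyor's) formula: 2A = Σ (x_i·y_{i+1} − x_{i+1}·y_i), indices taken mod 4.
Cross-terms: 19, 5, 3, 3  ⇒  Σ = 30
Area = |Σ|/2 = 15.
Net area = 60 − 15 = 45.

45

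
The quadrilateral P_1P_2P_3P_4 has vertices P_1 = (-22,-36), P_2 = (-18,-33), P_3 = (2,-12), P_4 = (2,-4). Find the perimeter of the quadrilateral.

|P_1P_2| = √((4)² + (3)²) = √25 = 5
|P_2P_3| = √((20)² + (21)²) = √841 = 29
|P_3P_4| = √((0)² + (8)²) = √64 = 8
|P_4P_1| = √((-24)² + (-32)²) = √1600 = 40
Perimeter = 5 + 29 + 8 + 40 = 82.

82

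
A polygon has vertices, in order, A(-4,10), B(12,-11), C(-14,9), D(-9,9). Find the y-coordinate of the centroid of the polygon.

556/221

Apply the shoelace (surveyor's) formula. First the cross-terms c_i = x_i·y_{i+1} − x_{i+1}·y_i:
  -76, -46, -45, -54  ⇒  2A = -221, A = -110.5.
Then Σ (y_i + y_{i+1})·c_i = -1668, so ȳ = -1668 / (6·(-110.5)) = 556/221.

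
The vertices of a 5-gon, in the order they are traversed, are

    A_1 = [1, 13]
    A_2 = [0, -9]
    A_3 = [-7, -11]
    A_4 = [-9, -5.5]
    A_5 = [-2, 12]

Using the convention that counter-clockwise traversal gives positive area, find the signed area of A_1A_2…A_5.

Σ = (-9) + (-63) + (-60.5) + (-119) + (-38) = -289.5
Signed area = Σ/2 = -144.75 (negative ⇒ clockwise traversal).

-144.75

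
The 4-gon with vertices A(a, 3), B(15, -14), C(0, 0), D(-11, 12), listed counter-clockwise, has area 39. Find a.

The doubled signed area Σ (x_i y_{i+1} − x_{i+1} y_i) is linear in a.
With a=0 it equals -78; the coefficient of a is -26 (from the two edges through A).
So -26·a + -78 = 2·39 = 78 ⇒ a = -6.

-6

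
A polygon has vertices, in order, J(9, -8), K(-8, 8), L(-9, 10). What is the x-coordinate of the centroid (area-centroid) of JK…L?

-8/3

Apply the surveyor's formula. First the cross-terms c_i = x_i·y_{i+1} − x_{i+1}·y_i:
  8, -8, -18  ⇒  2A = -18, A = -9.
Then Σ (x_i + x_{i+1})·c_i = 144, so x̄ = 144 / (6·(-9)) = -8/3.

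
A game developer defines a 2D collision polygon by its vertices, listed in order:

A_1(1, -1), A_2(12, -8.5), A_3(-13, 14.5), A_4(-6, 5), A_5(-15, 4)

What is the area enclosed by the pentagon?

Apply the shoelace formula: 2A = Σ (x_i·y_{i+1} − x_{i+1}·y_i), indices taken mod 5.
A_1→A_2: (1)(-8.5) − (12)(-1) = 3.5
A_2→A_3: (12)(14.5) − (-13)(-8.5) = 63.5
A_3→A_4: (-13)(5) − (-6)(14.5) = 22
A_4→A_5: (-6)(4) − (-15)(5) = 51
A_5→A_1: (-15)(-1) − (1)(4) = 11
Σ = 151
Area = |Σ|/2 = 75.5.

75.5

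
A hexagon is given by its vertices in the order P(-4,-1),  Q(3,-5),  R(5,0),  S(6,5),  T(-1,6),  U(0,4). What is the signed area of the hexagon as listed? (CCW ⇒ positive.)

Apply Gauss's area formula: 2A = Σ (x_i·y_{i+1} − x_{i+1}·y_i), indices taken mod 6.
Σ = (23) + (25) + (25) + (41) + (-4) + (16) = 126
Signed area = Σ/2 = 63 (positive ⇒ counter-clockwise traversal).

63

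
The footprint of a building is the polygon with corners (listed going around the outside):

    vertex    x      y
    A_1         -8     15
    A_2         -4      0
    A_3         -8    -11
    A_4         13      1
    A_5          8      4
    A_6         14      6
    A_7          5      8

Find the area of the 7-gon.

248

Σ = (60) + (44) + (135) + (44) + (-8) + (82) + (139) = 496
Area = |Σ|/2 = 248.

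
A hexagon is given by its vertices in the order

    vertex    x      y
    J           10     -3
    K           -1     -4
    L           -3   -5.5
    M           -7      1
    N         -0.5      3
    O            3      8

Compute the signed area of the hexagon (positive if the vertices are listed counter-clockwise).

Σ = (-43) + (-6.5) + (-41.5) + (-20.5) + (-13) + (-89) = -213.5
Signed area = Σ/2 = -106.75 (negative ⇒ clockwise traversal).

-106.75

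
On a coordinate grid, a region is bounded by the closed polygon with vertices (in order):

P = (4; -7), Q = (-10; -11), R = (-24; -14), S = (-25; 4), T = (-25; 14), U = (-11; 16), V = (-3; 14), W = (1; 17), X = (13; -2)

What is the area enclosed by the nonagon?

Apply the shoelace (surveyor's) formula: 2A = Σ (x_i·y_{i+1} − x_{i+1}·y_i), indices taken mod 9.
P→Q: (4)(-11) − (-10)(-7) = -114
Q→R: (-10)(-14) − (-24)(-11) = -124
R→S: (-24)(4) − (-25)(-14) = -446
S→T: (-25)(14) − (-25)(4) = -250
T→U: (-25)(16) − (-11)(14) = -246
U→V: (-11)(14) − (-3)(16) = -106
V→W: (-3)(17) − (1)(14) = -65
W→X: (1)(-2) − (13)(17) = -223
X→P: (13)(-7) − (4)(-2) = -83
Σ = -1657
Area = |Σ|/2 = 828.5.

828.5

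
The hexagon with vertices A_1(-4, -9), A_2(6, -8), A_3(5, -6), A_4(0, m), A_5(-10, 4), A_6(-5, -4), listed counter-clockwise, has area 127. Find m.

Write out the shoelace sum; only the two edges meeting at A_4 involve m:
2·Area = [(5·m − 0·(-6)) + (0·4 − (-10)·m)] + 179
       = 15·m + 179 = 254
⇒ m = 5.

5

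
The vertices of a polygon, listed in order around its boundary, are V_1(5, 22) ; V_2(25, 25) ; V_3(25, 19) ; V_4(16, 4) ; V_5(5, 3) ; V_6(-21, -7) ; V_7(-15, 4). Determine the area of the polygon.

Apply the shoelace formula: 2A = Σ (x_i·y_{i+1} − x_{i+1}·y_i), indices taken mod 7.
V_1→V_2: (5)(25) − (25)(22) = -425
V_2→V_3: (25)(19) − (25)(25) = -150
V_3→V_4: (25)(4) − (16)(19) = -204
V_4→V_5: (16)(3) − (5)(4) = 28
V_5→V_6: (5)(-7) − (-21)(3) = 28
V_6→V_7: (-21)(4) − (-15)(-7) = -189
V_7→V_1: (-15)(22) − (5)(4) = -350
Σ = -1262
Area = |Σ|/2 = 631.

631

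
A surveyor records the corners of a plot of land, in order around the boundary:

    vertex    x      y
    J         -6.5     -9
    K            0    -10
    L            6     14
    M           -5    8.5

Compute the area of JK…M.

173.125

Apply the surveyor's formula: 2A = Σ (x_i·y_{i+1} − x_{i+1}·y_i), indices taken mod 4.
Cross-terms: 65, 60, 121, 100.25  ⇒  Σ = 346.25
Area = |Σ|/2 = 173.125.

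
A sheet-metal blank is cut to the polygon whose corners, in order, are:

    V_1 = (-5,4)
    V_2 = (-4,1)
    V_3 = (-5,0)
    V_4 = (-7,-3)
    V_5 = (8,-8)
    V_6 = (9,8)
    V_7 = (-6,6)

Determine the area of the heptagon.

177.5

Apply the shoelace (surveyor's) formula: 2A = Σ (x_i·y_{i+1} − x_{i+1}·y_i), indices taken mod 7.
Cross-terms: 11, 5, 15, 80, 136, 102, 6  ⇒  Σ = 355
Area = |Σ|/2 = 177.5.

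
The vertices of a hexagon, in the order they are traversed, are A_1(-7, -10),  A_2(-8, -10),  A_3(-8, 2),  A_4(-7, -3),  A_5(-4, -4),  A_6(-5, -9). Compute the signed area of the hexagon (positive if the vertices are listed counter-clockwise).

Apply the shoelace formula: 2A = Σ (x_i·y_{i+1} − x_{i+1}·y_i), indices taken mod 6.
A_1→A_2: (-7)(-10) − (-8)(-10) = -10
A_2→A_3: (-8)(2) − (-8)(-10) = -96
A_3→A_4: (-8)(-3) − (-7)(2) = 38
A_4→A_5: (-7)(-4) − (-4)(-3) = 16
A_5→A_6: (-4)(-9) − (-5)(-4) = 16
A_6→A_1: (-5)(-10) − (-7)(-9) = -13
Σ = -49
Signed area = Σ/2 = -24.5 (negative ⇒ clockwise traversal).

-24.5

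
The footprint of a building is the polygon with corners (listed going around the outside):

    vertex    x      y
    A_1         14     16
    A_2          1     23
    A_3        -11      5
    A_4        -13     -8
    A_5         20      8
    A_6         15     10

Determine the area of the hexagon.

476.5

Apply the surveyor's formula: 2A = Σ (x_i·y_{i+1} − x_{i+1}·y_i), indices taken mod 6.
Σ = (306) + (258) + (153) + (56) + (80) + (100) = 953
Area = |Σ|/2 = 476.5.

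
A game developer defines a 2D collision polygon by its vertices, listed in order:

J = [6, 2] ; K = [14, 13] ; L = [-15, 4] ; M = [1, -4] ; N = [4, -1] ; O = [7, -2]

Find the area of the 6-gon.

198.5

Apply the surveyor's formula: 2A = Σ (x_i·y_{i+1} − x_{i+1}·y_i), indices taken mod 6.
J→K: (6)(13) − (14)(2) = 50
K→L: (14)(4) − (-15)(13) = 251
L→M: (-15)(-4) − (1)(4) = 56
M→N: (1)(-1) − (4)(-4) = 15
N→O: (4)(-2) − (7)(-1) = -1
O→J: (7)(2) − (6)(-2) = 26
Σ = 397
Area = |Σ|/2 = 198.5.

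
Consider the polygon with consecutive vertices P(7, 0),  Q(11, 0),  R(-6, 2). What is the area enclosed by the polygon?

Apply the shoelace formula: 2A = Σ (x_i·y_{i+1} − x_{i+1}·y_i), indices taken mod 3.
Cross-terms: 0, 22, -14  ⇒  Σ = 8
Area = |Σ|/2 = 4.

4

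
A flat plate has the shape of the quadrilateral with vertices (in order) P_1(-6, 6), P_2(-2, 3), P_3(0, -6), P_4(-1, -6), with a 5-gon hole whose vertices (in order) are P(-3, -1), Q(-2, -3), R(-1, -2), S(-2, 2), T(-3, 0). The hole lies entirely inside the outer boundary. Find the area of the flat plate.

15.5

Outer boundary:
Apply the surveyor's formula: 2A = Σ (x_i·y_{i+1} − x_{i+1}·y_i), indices taken mod 4.
Σ = (-6) + (12) + (-6) + (-42) = -42
Area = |Σ|/2 = 21.
Hole:
Apply the shoelace (surveyor's) formula: 2A = Σ (x_i·y_{i+1} − x_{i+1}·y_i), indices taken mod 5.
Cross-terms: 7, 1, -6, 6, 3  ⇒  Σ = 11
Area = |Σ|/2 = 5.5.
Net area = 21 − 5.5 = 15.5.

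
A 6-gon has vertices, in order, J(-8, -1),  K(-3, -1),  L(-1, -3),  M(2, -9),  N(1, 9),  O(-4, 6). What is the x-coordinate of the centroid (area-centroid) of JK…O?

Apply the surveyor's formula. First the cross-terms c_i = x_i·y_{i+1} − x_{i+1}·y_i:
  5, 8, 15, 27, 42, 52  ⇒  2A = 149, A = 74.5.
Then Σ (x_i + x_{i+1})·c_i = -741, so x̄ = -741 / (6·74.5) = -247/149.

-247/149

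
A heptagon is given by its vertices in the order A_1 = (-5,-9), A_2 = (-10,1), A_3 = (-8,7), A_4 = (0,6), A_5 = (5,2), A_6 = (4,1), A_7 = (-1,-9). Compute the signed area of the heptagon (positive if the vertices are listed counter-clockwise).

Apply the shoelace (surveyor's) formula: 2A = Σ (x_i·y_{i+1} − x_{i+1}·y_i), indices taken mod 7.
A_1→A_2: (-5)(1) − (-10)(-9) = -95
A_2→A_3: (-10)(7) − (-8)(1) = -62
A_3→A_4: (-8)(6) − (0)(7) = -48
A_4→A_5: (0)(2) − (5)(6) = -30
A_5→A_6: (5)(1) − (4)(2) = -3
A_6→A_7: (4)(-9) − (-1)(1) = -35
A_7→A_1: (-1)(-9) − (-5)(-9) = -36
Σ = -309
Signed area = Σ/2 = -154.5 (negative ⇒ clockwise traversal).

-154.5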